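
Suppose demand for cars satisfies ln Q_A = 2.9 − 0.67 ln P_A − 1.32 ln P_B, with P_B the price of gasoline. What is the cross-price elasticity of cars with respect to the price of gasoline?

-1.32

In a log-linear (constant-elasticity) demand function, the coefficient on ln P_B is the cross-price elasticity.
ε = -1.32. Negative, so cars and gasoline are complements.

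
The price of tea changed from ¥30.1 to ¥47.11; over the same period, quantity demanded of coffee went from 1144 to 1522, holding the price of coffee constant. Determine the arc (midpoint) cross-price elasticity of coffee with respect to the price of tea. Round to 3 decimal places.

ΔQ_A = 1522 − 1144 = 378; ΔP_B = 47.11 − 30.1 = 17.01.
Midpoints: Q̄_A = 1333.0, P̄_B = 38.61.
ε = (ΔQ_A/Q̄_A)/(ΔP_B/P̄_B) = (378/1333.0)/(17.01/38.61) ≈ 0.644.

0.644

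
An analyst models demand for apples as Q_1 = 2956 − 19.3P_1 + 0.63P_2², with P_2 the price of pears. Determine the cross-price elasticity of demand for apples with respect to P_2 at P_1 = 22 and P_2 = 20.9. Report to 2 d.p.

At P_1 = 22 and P_2 = 20.9: Q_1 = 2806.590.
∂Q_1/∂P_2 = 1.26P_2 = 1.26(20.9) = 26.3340.
ε = (∂Q_1/∂P_2)(P_2/Q_1) = 26.3340 × (20.9/2806.590) ≈ 0.20.
ε > 0: substitutes.

0.20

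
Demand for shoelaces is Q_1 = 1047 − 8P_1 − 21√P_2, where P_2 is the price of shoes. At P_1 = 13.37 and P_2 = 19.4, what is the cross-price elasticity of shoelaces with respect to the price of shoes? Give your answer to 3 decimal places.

-0.055

At P_1 = 13.37 and P_2 = 19.4: Q_1 = 847.545.
∂Q_1/∂P_2 = -21/(2√P_2) = -21/(2√19.4) = -2.3839.
ε = (∂Q_1/∂P_2)(P_2/Q_1) = -2.3839 × (19.4/847.545) ≈ -0.055.
ε < 0: complements.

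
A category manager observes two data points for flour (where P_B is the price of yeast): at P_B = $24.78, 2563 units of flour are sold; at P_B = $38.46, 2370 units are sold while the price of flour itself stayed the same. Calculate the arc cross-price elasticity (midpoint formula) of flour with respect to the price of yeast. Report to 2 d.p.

-0.18

ΔQ_A = 2370 − 2563 = -193; ΔP_B = 38.46 − 24.78 = 13.68.
Midpoints: Q̄_A = 2466.5, P̄_B = 31.62.
ε = (ΔQ_A/Q̄_A)/(ΔP_B/P̄_B) = (-193/2466.5)/(13.68/31.62) ≈ -0.18.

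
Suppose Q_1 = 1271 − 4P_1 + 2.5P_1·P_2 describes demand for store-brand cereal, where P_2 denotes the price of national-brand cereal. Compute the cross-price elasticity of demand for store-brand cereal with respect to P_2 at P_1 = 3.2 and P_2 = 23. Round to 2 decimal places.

0.13

At P_1 = 3.2 and P_2 = 23: Q_1 = 1442.2.
∂Q_1/∂P_2 = 2.5P_1 = 2.5(3.2) = 8.0000.
ε = (∂Q_1/∂P_2)(P_2/Q_1) = 8.0000 × (23/1442.2) ≈ 0.13.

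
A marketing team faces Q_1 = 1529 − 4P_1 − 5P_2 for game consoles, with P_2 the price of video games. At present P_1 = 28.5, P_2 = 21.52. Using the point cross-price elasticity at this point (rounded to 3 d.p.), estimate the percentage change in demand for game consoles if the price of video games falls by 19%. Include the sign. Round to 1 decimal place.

At P_1 = 28.5, P_2 = 21.52: Q_1 = 1307.4.
∂Q_1/∂P_2 = -5.
ε = (∂Q_1/∂P_2)(P_2/Q_1) = -5.0000 × 21.52/1307.4 ≈ -0.082.
%ΔQ_1 ≈ ε × %ΔP_2 = -0.082 × (-19%) = 1.6%.

1.6%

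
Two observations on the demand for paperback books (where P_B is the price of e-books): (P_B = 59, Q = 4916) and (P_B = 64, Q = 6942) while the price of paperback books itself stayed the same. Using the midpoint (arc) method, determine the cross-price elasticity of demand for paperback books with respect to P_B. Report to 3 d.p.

4.203

ΔQ_A = 6942 − 4916 = 2026; ΔP_B = 64 − 59 = 5.
Midpoints: Q̄_A = 5929.0, P̄_B = 61.50.
ε = (ΔQ_A/Q̄_A)/(ΔP_B/P̄_B) = (2026/5929.0)/(5/61.50) ≈ 4.203.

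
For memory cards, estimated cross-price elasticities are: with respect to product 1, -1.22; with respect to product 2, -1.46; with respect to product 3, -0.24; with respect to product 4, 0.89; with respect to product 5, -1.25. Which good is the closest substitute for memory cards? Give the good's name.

Substitutes have ε > 0. Among the positive values, 0.89 (product 4) is largest.

product 4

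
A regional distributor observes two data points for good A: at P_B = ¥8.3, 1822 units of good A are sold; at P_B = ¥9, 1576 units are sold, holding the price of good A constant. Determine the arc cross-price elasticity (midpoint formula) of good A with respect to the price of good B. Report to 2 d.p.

-1.79

ΔQ_A = 1576 − 1822 = -246; ΔP_B = 9 − 8.3 = 0.7.
Midpoints: Q̄_A = 1699.0, P̄_B = 8.65.
ε = (ΔQ_A/Q̄_A)/(ΔP_B/P̄_B) = (-246/1699.0)/(0.7/8.65) ≈ -1.79.
ε < 0: good A and good B are complements.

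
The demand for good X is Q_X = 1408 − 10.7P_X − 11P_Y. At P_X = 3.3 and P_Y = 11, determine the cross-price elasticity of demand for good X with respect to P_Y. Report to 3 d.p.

At P_X = 3.3 and P_Y = 11: Q_X = 1251.69.
∂Q_X/∂P_Y = -11.
ε = (∂Q_X/∂P_Y)(P_Y/Q_X) = -11 × (11/1251.69) ≈ -0.097.
Since ε < 0, good X and good Y are complements.

-0.097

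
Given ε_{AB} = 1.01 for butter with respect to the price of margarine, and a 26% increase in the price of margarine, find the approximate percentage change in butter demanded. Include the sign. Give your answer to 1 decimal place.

26.3%

%ΔQ ≈ ε × %ΔP of margarine = 1.01 × (26%) = 26.3%.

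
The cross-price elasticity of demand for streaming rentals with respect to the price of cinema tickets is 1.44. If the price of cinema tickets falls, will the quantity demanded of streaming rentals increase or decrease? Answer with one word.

decrease

ε > 0 and the price of cinema tickets falls, so the quantity of streaming rentals moves in the same direction: it decreases.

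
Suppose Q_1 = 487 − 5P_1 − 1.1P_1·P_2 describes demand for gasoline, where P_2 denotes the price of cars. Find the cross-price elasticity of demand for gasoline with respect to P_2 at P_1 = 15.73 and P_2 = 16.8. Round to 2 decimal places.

-2.47

At P_1 = 15.73 and P_2 = 16.8: Q_1 = 117.660.
∂Q_1/∂P_2 = -1.1P_1 = -1.1(15.73) = -17.3030.
ε = (∂Q_1/∂P_2)(P_2/Q_1) = -17.3030 × (16.8/117.660) ≈ -2.47.
ε < 0: complements.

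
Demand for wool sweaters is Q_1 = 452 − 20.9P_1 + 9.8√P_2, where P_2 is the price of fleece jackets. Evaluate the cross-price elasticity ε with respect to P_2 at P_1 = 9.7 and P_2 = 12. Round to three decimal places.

0.060

At P_1 = 9.7 and P_2 = 12: Q_1 = 283.218.
∂Q_1/∂P_2 = 9.8/(2√P_2) = 9.8/(2√12) = 1.4145.
ε = (∂Q_1/∂P_2)(P_2/Q_1) = 1.4145 × (12/283.218) ≈ 0.060.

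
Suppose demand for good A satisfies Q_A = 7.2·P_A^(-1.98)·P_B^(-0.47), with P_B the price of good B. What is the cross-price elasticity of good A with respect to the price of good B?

In a log-linear (constant-elasticity) demand function, the coefficient on the exponent of P_B is the cross-price elasticity.
ε = -0.47. Negative, so good A and good B are complements.

-0.47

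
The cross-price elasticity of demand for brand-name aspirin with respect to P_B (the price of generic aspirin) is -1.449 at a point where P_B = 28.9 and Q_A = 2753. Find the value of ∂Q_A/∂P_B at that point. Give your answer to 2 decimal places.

-138.03

ε = (∂Q_A/∂P_B)·(P_B/Q_A) ⇒ ∂Q_A/∂P_B = ε·Q_A/P_B = -1.449 × 2753/28.9 ≈ -138.03.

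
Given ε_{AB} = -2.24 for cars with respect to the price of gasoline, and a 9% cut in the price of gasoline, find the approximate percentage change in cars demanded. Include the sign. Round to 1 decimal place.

%ΔQ ≈ ε × %ΔP of gasoline = -2.24 × (-9%) = 20.2%.
Demand for cars rises by about 20.2%.

20.2%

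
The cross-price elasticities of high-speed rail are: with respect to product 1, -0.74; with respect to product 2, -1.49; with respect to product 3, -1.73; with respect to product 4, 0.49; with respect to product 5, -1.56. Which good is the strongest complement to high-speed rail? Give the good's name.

Complements have ε < 0. The most negative value is -1.73 (product 3).

product 3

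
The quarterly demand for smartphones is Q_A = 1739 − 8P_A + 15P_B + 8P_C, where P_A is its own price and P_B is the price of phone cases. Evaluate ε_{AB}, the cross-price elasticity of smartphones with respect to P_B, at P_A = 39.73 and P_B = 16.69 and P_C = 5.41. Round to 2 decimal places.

At P_A = 39.73 and P_B = 16.69 and P_C = 5.41: Q_A = 1714.79.
∂Q_A/∂P_B = 15.
ε = (∂Q_A/∂P_B)(P_B/Q_A) = 15 × (16.69/1714.79) ≈ 0.15.
Since ε > 0, smartphones and phone cases are substitutes.

0.15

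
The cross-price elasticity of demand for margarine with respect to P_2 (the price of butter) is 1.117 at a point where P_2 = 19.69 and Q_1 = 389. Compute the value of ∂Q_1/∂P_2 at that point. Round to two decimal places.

22.07

ε = (∂Q_1/∂P_2)·(P_2/Q_1) ⇒ ∂Q_1/∂P_2 = ε·Q_1/P_2 = 1.117 × 389/19.69 ≈ 22.07.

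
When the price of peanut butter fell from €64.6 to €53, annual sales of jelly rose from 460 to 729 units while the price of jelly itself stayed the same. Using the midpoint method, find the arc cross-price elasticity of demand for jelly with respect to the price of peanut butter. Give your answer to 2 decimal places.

ΔQ_A = 729 − 460 = 269; ΔP_B = 53 − 64.6 = -11.6.
Midpoints: Q̄_A = 594.5, P̄_B = 58.80.
ε = (ΔQ_A/Q̄_A)/(ΔP_B/P̄_B) = (269/594.5)/(-11.6/58.80) ≈ -2.29.

-2.29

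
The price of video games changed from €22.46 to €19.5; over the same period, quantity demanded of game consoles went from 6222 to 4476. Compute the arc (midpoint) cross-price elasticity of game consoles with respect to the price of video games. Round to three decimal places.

2.314

ΔQ_A = 4476 − 6222 = -1746; ΔP_B = 19.5 − 22.46 = -2.96.
Midpoints: Q̄_A = 5349.0, P̄_B = 20.98.
ε = (ΔQ_A/Q̄_A)/(ΔP_B/P̄_B) = (-1746/5349.0)/(-2.96/20.98) ≈ 2.314.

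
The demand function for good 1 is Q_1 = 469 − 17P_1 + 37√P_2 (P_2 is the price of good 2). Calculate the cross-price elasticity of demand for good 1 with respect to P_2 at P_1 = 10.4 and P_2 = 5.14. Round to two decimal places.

At P_1 = 10.4 and P_2 = 5.14: Q_1 = 376.085.
∂Q_1/∂P_2 = 37/(2√P_2) = 37/(2√5.14) = 8.1600.
ε = (∂Q_1/∂P_2)(P_2/Q_1) = 8.1600 × (5.14/376.085) ≈ 0.11.
ε > 0: substitutes.

0.11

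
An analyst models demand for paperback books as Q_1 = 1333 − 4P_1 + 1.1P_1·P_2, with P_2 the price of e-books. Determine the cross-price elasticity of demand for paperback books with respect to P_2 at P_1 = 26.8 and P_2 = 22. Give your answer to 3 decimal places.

0.346

At P_1 = 26.8 and P_2 = 22: Q_1 = 1874.36.
∂Q_1/∂P_2 = 1.1P_1 = 1.1(26.8) = 29.4800.
ε = (∂Q_1/∂P_2)(P_2/Q_1) = 29.4800 × (22/1874.36) ≈ 0.346.
ε > 0: substitutes.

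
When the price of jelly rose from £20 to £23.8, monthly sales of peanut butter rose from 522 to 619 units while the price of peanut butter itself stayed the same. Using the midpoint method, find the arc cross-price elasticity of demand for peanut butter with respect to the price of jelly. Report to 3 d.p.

ΔQ_A = 619 − 522 = 97; ΔP_B = 23.8 − 20 = 3.8.
Midpoints: Q̄_A = 570.5, P̄_B = 21.90.
ε = (ΔQ_A/Q̄_A)/(ΔP_B/P̄_B) = (97/570.5)/(3.8/21.90) ≈ 0.980.

0.980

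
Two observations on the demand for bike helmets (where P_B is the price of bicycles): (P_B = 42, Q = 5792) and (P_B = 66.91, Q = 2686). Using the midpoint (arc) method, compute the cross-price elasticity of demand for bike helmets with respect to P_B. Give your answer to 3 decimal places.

ΔQ_A = 2686 − 5792 = -3106; ΔP_B = 66.91 − 42 = 24.91.
Midpoints: Q̄_A = 4239.0, P̄_B = 54.45.
ε = (ΔQ_A/Q̄_A)/(ΔP_B/P̄_B) = (-3106/4239.0)/(24.91/54.45) ≈ -1.602.

-1.602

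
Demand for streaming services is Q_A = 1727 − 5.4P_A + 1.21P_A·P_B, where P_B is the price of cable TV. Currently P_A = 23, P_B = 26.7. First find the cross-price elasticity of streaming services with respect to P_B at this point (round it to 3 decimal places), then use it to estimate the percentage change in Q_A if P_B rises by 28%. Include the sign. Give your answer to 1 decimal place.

8.9%

At P_A = 23, P_B = 26.7: Q_A = 2345.861.
∂Q_A/∂P_B = 1.21P_A = 27.8300.
ε = (∂Q_A/∂P_B)(P_B/Q_A) = 27.8300 × 26.7/2345.861 ≈ 0.317.
%ΔQ_A ≈ ε × %ΔP_B = 0.317 × (28%) = 8.9%.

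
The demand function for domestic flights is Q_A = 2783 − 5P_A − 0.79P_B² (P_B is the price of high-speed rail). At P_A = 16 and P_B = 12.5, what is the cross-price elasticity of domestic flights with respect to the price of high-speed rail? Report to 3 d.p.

-0.096

At P_A = 16 and P_B = 12.5: Q_A = 2579.562.
∂Q_A/∂P_B = -1.58P_B = -1.58(12.5) = -19.7500.
ε = (∂Q_A/∂P_B)(P_B/Q_A) = -19.7500 × (12.5/2579.562) ≈ -0.096.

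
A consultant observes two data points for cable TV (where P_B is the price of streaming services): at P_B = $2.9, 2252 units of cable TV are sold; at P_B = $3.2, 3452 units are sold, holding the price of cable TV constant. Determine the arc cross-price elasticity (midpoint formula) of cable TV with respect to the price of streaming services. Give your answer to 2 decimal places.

ΔQ_A = 3452 − 2252 = 1200; ΔP_B = 3.2 − 2.9 = 0.3.
Midpoints: Q̄_A = 2852.0, P̄_B = 3.05.
ε = (ΔQ_A/Q̄_A)/(ΔP_B/P̄_B) = (1200/2852.0)/(0.3/3.05) ≈ 4.28.
ε > 0: cable TV and streaming services are substitutes.

4.28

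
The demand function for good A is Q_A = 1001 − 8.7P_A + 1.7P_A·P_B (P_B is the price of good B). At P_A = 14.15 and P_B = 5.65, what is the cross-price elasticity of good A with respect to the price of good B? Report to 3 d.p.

0.134

At P_A = 14.15 and P_B = 5.65: Q_A = 1013.806.
∂Q_A/∂P_B = 1.7P_A = 1.7(14.15) = 24.0550.
ε = (∂Q_A/∂P_B)(P_B/Q_A) = 24.0550 × (5.65/1013.806) ≈ 0.134.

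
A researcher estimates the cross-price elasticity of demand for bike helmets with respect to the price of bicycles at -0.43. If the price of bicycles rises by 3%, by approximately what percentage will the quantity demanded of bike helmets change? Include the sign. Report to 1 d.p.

%ΔQ ≈ ε × %ΔP of bicycles = -0.43 × (3%) = -1.3%.

-1.3%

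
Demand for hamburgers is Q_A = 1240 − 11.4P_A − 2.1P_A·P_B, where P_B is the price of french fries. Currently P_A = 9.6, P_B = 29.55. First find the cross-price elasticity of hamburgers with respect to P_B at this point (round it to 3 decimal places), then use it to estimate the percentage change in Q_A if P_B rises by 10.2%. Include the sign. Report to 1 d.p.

At P_A = 9.6, P_B = 29.55: Q_A = 534.832.
∂Q_A/∂P_B = -2.1P_A = -20.1600.
ε = (∂Q_A/∂P_B)(P_B/Q_A) = -20.1600 × 29.55/534.832 ≈ -1.114.
%ΔQ_A ≈ ε × %ΔP_B = -1.114 × (10.2%) = -11.4%.

-11.4%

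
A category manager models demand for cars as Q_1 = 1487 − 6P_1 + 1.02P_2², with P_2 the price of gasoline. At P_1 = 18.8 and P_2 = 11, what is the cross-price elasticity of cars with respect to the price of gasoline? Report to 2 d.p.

At P_1 = 18.8 and P_2 = 11: Q_1 = 1497.62.
∂Q_1/∂P_2 = 2.04P_2 = 2.04(11) = 22.4400.
ε = (∂Q_1/∂P_2)(P_2/Q_1) = 22.4400 × (11/1497.62) ≈ 0.16.

0.16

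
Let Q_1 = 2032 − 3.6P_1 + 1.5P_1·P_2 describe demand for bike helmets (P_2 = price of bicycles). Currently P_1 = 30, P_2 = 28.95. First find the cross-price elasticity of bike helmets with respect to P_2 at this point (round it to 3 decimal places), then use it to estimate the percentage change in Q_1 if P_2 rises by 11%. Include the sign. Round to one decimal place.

At P_1 = 30, P_2 = 28.95: Q_1 = 3226.75.
∂Q_1/∂P_2 = 1.5P_1 = 45.0000.
ε = (∂Q_1/∂P_2)(P_2/Q_1) = 45.0000 × 28.95/3226.75 ≈ 0.404.
%ΔQ_1 ≈ ε × %ΔP_2 = 0.404 × (11%) = 4.4%.

4.4%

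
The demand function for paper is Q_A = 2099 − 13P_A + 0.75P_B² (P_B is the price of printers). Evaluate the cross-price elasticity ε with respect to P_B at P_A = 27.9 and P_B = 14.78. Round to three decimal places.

0.172

At P_A = 27.9 and P_B = 14.78: Q_A = 1900.136.
∂Q_A/∂P_B = 1.5P_B = 1.5(14.78) = 22.1700.
ε = (∂Q_A/∂P_B)(P_B/Q_A) = 22.1700 × (14.78/1900.136) ≈ 0.172.
ε > 0: substitutes.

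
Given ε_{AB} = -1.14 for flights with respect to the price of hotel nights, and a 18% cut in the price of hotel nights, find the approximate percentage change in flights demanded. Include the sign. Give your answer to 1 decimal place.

20.5%

%ΔQ ≈ ε × %ΔP of hotel nights = -1.14 × (-18%) = 20.5%.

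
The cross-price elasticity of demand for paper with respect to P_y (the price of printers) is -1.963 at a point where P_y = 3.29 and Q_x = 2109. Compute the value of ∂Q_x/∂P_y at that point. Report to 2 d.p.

-1258.35

ε = (∂Q_x/∂P_y)·(P_y/Q_x) ⇒ ∂Q_x/∂P_y = ε·Q_x/P_y = -1.963 × 2109/3.29 ≈ -1258.35.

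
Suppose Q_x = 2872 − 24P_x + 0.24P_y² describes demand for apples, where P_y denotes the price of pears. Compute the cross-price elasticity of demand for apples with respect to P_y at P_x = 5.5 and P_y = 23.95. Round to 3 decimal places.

0.096

At P_x = 5.5 and P_y = 23.95: Q_x = 2877.665.
∂Q_x/∂P_y = 0.48P_y = 0.48(23.95) = 11.4960.
ε = (∂Q_x/∂P_y)(P_y/Q_x) = 11.4960 × (23.95/2877.665) ≈ 0.096.
ε > 0: substitutes.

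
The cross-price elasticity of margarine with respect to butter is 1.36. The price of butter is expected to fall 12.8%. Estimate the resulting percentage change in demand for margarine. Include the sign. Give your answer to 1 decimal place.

%ΔQ ≈ ε × %ΔP of butter = 1.36 × (-12.8%) = -17.4%.

-17.4%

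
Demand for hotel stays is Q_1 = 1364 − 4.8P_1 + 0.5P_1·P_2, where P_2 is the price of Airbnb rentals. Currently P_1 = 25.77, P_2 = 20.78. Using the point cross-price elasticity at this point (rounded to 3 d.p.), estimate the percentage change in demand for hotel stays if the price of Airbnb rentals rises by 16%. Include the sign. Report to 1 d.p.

2.8%

At P_1 = 25.77, P_2 = 20.78: Q_1 = 1508.054.
∂Q_1/∂P_2 = 0.5P_1 = 12.8850.
ε = (∂Q_1/∂P_2)(P_2/Q_1) = 12.8850 × 20.78/1508.054 ≈ 0.178.
%ΔQ_1 ≈ ε × %ΔP_2 = 0.178 × (16%) = 2.8%.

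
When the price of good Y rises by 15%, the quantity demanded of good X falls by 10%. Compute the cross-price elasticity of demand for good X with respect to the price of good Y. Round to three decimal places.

ε = (%ΔQ of good X) / (%ΔP of good Y) = (-10%) / (15%) ≈ -0.667.
Negative cross-price elasticity: complements.

-0.667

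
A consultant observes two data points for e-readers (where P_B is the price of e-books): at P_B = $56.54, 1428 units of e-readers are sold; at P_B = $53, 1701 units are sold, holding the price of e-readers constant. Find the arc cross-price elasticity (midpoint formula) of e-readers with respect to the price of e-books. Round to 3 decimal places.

ΔQ_A = 1701 − 1428 = 273; ΔP_B = 53 − 56.54 = -3.54.
Midpoints: Q̄_A = 1564.5, P̄_B = 54.77.
ε = (ΔQ_A/Q̄_A)/(ΔP_B/P̄_B) = (273/1564.5)/(-3.54/54.77) ≈ -2.700.

-2.700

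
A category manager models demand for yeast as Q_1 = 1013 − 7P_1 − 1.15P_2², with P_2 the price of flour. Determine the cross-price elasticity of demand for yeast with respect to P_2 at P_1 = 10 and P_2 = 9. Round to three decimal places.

-0.219

At P_1 = 10 and P_2 = 9: Q_1 = 849.85.
∂Q_1/∂P_2 = -2.3P_2 = -2.3(9) = -20.7000.
ε = (∂Q_1/∂P_2)(P_2/Q_1) = -20.7000 × (9/849.85) ≈ -0.219.
ε < 0: complements.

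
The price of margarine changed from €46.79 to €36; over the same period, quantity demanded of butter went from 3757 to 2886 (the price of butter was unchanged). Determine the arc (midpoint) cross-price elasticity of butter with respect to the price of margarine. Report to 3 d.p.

ΔQ_A = 2886 − 3757 = -871; ΔP_B = 36 − 46.79 = -10.79.
Midpoints: Q̄_A = 3321.5, P̄_B = 41.39.
ε = (ΔQ_A/Q̄_A)/(ΔP_B/P̄_B) = (-871/3321.5)/(-10.79/41.39) ≈ 1.006.
ε > 0: butter and margarine are substitutes.

1.006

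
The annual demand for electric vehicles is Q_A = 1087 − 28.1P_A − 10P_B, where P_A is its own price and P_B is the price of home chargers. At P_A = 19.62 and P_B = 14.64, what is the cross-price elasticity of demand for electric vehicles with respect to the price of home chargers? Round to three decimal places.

At P_A = 19.62 and P_B = 14.64: Q_A = 389.278.
∂Q_A/∂P_B = -10.
ε = (∂Q_A/∂P_B)(P_B/Q_A) = -10 × (14.64/389.278) ≈ -0.376.
Since ε < 0, electric vehicles and home chargers are complements.

-0.376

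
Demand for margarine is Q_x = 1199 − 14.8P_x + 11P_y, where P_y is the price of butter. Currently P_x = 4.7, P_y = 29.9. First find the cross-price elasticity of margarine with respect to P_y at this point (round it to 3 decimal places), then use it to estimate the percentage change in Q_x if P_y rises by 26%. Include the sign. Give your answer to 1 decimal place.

5.9%

At P_x = 4.7, P_y = 29.9: Q_x = 1458.34.
∂Q_x/∂P_y = 11.
ε = (∂Q_x/∂P_y)(P_y/Q_x) = 11.0000 × 29.9/1458.34 ≈ 0.226.
%ΔQ_x ≈ ε × %ΔP_y = 0.226 × (26%) = 5.9%.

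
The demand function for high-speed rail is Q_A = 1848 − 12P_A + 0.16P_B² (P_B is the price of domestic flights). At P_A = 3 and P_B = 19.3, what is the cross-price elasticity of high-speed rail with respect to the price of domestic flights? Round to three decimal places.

0.064

At P_A = 3 and P_B = 19.3: Q_A = 1871.598.
∂Q_A/∂P_B = 0.32P_B = 0.32(19.3) = 6.1760.
ε = (∂Q_A/∂P_B)(P_B/Q_A) = 6.1760 × (19.3/1871.598) ≈ 0.064.
ε > 0: substitutes.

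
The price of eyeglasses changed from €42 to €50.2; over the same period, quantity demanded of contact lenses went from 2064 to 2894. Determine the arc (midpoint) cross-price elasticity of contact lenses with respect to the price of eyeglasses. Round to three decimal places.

ΔQ_A = 2894 − 2064 = 830; ΔP_B = 50.2 − 42 = 8.2.
Midpoints: Q̄_A = 2479.0, P̄_B = 46.10.
ε = (ΔQ_A/Q̄_A)/(ΔP_B/P̄_B) = (830/2479.0)/(8.2/46.10) ≈ 1.882.

1.882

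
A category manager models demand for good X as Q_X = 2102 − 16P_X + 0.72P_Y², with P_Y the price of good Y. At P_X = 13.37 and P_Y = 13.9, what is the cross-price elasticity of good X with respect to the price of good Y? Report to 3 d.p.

0.137

At P_X = 13.37 and P_Y = 13.9: Q_X = 2027.191.
∂Q_X/∂P_Y = 1.44P_Y = 1.44(13.9) = 20.0160.
ε = (∂Q_X/∂P_Y)(P_Y/Q_X) = 20.0160 × (13.9/2027.191) ≈ 0.137.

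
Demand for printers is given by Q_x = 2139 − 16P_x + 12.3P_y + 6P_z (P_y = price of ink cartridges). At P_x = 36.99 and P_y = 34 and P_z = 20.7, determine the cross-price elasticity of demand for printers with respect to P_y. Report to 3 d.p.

At P_x = 36.99 and P_y = 34 and P_z = 20.7: Q_x = 2089.56.
∂Q_x/∂P_y = 12.3.
ε = (∂Q_x/∂P_y)(P_y/Q_x) = 12.3 × (34/2089.56) ≈ 0.200.
Since ε > 0, printers and ink cartridges are substitutes.

0.200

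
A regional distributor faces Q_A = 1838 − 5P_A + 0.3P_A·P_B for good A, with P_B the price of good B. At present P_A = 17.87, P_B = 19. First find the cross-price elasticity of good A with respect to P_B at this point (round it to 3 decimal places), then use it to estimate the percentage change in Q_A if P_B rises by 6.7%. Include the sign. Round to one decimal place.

0.4%

At P_A = 17.87, P_B = 19: Q_A = 1850.509.
∂Q_A/∂P_B = 0.3P_A = 5.3610.
ε = (∂Q_A/∂P_B)(P_B/Q_A) = 5.3610 × 19/1850.509 ≈ 0.055.
%ΔQ_A ≈ ε × %ΔP_B = 0.055 × (6.7%) = 0.4%.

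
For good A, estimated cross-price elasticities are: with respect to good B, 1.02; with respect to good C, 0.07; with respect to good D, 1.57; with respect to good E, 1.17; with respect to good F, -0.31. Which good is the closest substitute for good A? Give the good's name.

Substitutes have ε > 0. Among the positive values, 1.57 (good D) is largest.

good D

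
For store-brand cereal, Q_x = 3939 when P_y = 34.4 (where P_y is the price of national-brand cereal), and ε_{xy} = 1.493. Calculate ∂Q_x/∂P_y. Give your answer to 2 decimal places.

170.96

ε = (∂Q_x/∂P_y)·(P_y/Q_x) ⇒ ∂Q_x/∂P_y = ε·Q_x/P_y = 1.493 × 3939/34.4 ≈ 170.96.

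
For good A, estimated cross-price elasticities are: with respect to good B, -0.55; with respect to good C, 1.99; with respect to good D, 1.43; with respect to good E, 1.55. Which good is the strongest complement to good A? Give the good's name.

Complements have ε < 0. The most negative value is -0.55 (good B).

good B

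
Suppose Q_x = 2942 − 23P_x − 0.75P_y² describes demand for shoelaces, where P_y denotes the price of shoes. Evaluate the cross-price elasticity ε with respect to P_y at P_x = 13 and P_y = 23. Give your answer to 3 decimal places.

At P_x = 13 and P_y = 23: Q_x = 2246.25.
∂Q_x/∂P_y = -1.5P_y = -1.5(23) = -34.5000.
ε = (∂Q_x/∂P_y)(P_y/Q_x) = -34.5000 × (23/2246.25) ≈ -0.353.

-0.353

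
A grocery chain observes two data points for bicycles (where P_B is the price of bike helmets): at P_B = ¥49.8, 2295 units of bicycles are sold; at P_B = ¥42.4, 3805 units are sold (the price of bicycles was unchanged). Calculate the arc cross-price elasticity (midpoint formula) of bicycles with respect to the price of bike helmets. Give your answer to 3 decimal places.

-3.084

ΔQ_A = 3805 − 2295 = 1510; ΔP_B = 42.4 − 49.8 = -7.4.
Midpoints: Q̄_A = 3050.0, P̄_B = 46.10.
ε = (ΔQ_A/Q̄_A)/(ΔP_B/P̄_B) = (1510/3050.0)/(-7.4/46.10) ≈ -3.084.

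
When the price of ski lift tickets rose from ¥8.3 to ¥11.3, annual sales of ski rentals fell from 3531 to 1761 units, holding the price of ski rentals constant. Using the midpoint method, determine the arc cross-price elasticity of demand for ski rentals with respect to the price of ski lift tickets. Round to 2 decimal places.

-2.19

ΔQ_A = 1761 − 3531 = -1770; ΔP_B = 11.3 − 8.3 = 3.
Midpoints: Q̄_A = 2646.0, P̄_B = 9.80.
ε = (ΔQ_A/Q̄_A)/(ΔP_B/P̄_B) = (-1770/2646.0)/(3/9.80) ≈ -2.19.
ε < 0: ski rentals and ski lift tickets are complements.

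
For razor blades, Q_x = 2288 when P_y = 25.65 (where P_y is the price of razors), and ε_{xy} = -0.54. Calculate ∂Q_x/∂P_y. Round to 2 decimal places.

ε = (∂Q_x/∂P_y)·(P_y/Q_x) ⇒ ∂Q_x/∂P_y = ε·Q_x/P_y = -0.54 × 2288/25.65 ≈ -48.17.

-48.17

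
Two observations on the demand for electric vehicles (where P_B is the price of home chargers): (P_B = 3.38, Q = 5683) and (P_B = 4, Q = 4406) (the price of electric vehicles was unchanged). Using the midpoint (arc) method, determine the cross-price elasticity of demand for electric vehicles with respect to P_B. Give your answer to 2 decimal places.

ΔQ_A = 4406 − 5683 = -1277; ΔP_B = 4 − 3.38 = 0.62.
Midpoints: Q̄_A = 5044.5, P̄_B = 3.69.
ε = (ΔQ_A/Q̄_A)/(ΔP_B/P̄_B) = (-1277/5044.5)/(0.62/3.69) ≈ -1.51.
ε < 0: electric vehicles and home chargers are complements.

-1.51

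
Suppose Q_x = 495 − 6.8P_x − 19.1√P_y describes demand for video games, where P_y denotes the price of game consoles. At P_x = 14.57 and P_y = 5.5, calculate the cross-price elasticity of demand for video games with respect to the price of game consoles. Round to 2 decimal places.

-0.06

At P_x = 14.57 and P_y = 5.5: Q_x = 351.131.
∂Q_x/∂P_y = -19.1/(2√P_y) = -19.1/(2√5.5) = -4.0721.
ε = (∂Q_x/∂P_y)(P_y/Q_x) = -4.0721 × (5.5/351.131) ≈ -0.06.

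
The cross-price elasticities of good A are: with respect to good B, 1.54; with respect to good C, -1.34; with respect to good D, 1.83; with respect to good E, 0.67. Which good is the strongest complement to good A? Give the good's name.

Complements have ε < 0. The most negative value is -1.34 (good C).

good C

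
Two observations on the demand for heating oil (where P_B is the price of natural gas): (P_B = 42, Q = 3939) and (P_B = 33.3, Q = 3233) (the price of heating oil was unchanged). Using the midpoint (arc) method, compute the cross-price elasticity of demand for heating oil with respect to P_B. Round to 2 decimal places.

ΔQ_A = 3233 − 3939 = -706; ΔP_B = 33.3 − 42 = -8.7.
Midpoints: Q̄_A = 3586.0, P̄_B = 37.65.
ε = (ΔQ_A/Q̄_A)/(ΔP_B/P̄_B) = (-706/3586.0)/(-8.7/37.65) ≈ 0.85.

0.85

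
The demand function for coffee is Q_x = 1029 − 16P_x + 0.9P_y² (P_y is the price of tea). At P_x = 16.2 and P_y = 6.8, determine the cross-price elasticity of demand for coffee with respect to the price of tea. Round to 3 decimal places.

0.103

At P_x = 16.2 and P_y = 6.8: Q_x = 811.416.
∂Q_x/∂P_y = 1.8P_y = 1.8(6.8) = 12.2400.
ε = (∂Q_x/∂P_y)(P_y/Q_x) = 12.2400 × (6.8/811.416) ≈ 0.103.
ε > 0: substitutes.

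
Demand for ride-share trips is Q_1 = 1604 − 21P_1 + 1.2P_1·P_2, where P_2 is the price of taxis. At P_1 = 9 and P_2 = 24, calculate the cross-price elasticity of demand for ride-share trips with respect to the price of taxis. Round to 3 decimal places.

0.155

At P_1 = 9 and P_2 = 24: Q_1 = 1674.2.
∂Q_1/∂P_2 = 1.2P_1 = 1.2(9) = 10.8000.
ε = (∂Q_1/∂P_2)(P_2/Q_1) = 10.8000 × (24/1674.2) ≈ 0.155.
ε > 0: substitutes.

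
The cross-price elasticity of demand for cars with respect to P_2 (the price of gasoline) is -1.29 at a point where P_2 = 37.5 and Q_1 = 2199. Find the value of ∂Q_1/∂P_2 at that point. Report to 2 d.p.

-75.65

ε = (∂Q_1/∂P_2)·(P_2/Q_1) ⇒ ∂Q_1/∂P_2 = ε·Q_1/P_2 = -1.29 × 2199/37.5 ≈ -75.65.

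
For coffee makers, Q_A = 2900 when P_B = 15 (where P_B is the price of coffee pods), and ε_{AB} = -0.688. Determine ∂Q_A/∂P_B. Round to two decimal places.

ε = (∂Q_A/∂P_B)·(P_B/Q_A) ⇒ ∂Q_A/∂P_B = ε·Q_A/P_B = -0.688 × 2900/15 ≈ -133.01.

-133.01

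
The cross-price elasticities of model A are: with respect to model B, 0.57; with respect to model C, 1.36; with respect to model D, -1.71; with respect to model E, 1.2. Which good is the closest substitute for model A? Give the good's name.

Substitutes have ε > 0. Among the positive values, 1.36 (model C) is largest.

model C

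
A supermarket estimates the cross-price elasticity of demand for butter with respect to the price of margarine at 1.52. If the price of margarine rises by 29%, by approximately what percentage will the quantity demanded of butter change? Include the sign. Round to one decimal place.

%ΔQ ≈ ε × %ΔP of margarine = 1.52 × (29%) = 44.1%.
Demand for butter rises by about 44.1%.

44.1%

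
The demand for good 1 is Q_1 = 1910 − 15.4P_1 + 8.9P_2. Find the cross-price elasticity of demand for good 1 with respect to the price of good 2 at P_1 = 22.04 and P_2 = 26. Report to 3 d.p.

At P_1 = 22.04 and P_2 = 26: Q_1 = 1801.984.
∂Q_1/∂P_2 = 8.9.
ε = (∂Q_1/∂P_2)(P_2/Q_1) = 8.9 × (26/1801.984) ≈ 0.128.

0.128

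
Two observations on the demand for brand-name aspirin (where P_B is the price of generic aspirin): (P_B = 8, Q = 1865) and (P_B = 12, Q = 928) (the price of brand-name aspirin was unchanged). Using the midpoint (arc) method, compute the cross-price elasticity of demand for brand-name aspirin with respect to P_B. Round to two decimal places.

ΔQ_A = 928 − 1865 = -937; ΔP_B = 12 − 8 = 4.
Midpoints: Q̄_A = 1396.5, P̄_B = 10.00.
ε = (ΔQ_A/Q̄_A)/(ΔP_B/P̄_B) = (-937/1396.5)/(4/10.00) ≈ -1.68.

-1.68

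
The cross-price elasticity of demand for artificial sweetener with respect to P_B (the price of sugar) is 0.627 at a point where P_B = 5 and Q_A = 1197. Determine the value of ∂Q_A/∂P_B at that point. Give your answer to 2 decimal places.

150.10

ε = (∂Q_A/∂P_B)·(P_B/Q_A) ⇒ ∂Q_A/∂P_B = ε·Q_A/P_B = 0.627 × 1197/5 ≈ 150.10.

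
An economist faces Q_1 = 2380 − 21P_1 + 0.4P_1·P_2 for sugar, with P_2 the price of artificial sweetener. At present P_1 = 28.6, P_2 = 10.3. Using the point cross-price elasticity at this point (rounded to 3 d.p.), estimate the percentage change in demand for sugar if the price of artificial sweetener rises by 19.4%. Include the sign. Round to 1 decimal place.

At P_1 = 28.6, P_2 = 10.3: Q_1 = 1897.232.
∂Q_1/∂P_2 = 0.4P_1 = 11.4400.
ε = (∂Q_1/∂P_2)(P_2/Q_1) = 11.4400 × 10.3/1897.232 ≈ 0.062.
%ΔQ_1 ≈ ε × %ΔP_2 = 0.062 × (19.4%) = 1.2%.

1.2%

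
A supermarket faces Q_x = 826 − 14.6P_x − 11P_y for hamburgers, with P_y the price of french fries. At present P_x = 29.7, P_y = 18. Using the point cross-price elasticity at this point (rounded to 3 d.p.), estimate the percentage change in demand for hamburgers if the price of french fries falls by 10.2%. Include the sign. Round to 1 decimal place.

At P_x = 29.7, P_y = 18: Q_x = 194.38.
∂Q_x/∂P_y = -11.
ε = (∂Q_x/∂P_y)(P_y/Q_x) = -11.0000 × 18/194.38 ≈ -1.019.
%ΔQ_x ≈ ε × %ΔP_y = -1.019 × (-10.2%) = 10.4%.

10.4%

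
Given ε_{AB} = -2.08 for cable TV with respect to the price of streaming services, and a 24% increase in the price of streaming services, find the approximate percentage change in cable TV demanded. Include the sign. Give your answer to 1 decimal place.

-49.9%

%ΔQ ≈ ε × %ΔP of streaming services = -2.08 × (24%) = -49.9%.
Demand for cable TV falls by about 49.9%.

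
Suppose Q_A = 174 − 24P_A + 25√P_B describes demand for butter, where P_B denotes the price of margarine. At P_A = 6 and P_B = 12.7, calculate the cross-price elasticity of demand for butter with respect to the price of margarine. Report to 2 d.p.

0.37

At P_A = 6 and P_B = 12.7: Q_A = 119.093.
∂Q_A/∂P_B = 25/(2√P_B) = 25/(2√12.7) = 3.5076.
ε = (∂Q_A/∂P_B)(P_B/Q_A) = 3.5076 × (12.7/119.093) ≈ 0.37.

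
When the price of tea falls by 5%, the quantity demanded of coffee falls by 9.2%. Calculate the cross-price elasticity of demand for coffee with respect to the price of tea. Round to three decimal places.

1.840

ε = (%ΔQ of coffee) / (%ΔP of tea) = (-9.2%) / (-5%) ≈ 1.840.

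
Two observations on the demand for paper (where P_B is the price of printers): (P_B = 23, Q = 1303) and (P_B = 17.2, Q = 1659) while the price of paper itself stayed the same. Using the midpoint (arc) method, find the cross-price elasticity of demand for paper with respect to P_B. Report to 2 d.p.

ΔQ_A = 1659 − 1303 = 356; ΔP_B = 17.2 − 23 = -5.8.
Midpoints: Q̄_A = 1481.0, P̄_B = 20.10.
ε = (ΔQ_A/Q̄_A)/(ΔP_B/P̄_B) = (356/1481.0)/(-5.8/20.10) ≈ -0.83.

-0.83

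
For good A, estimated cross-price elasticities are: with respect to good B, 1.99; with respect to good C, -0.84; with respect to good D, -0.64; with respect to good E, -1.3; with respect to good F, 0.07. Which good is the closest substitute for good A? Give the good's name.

Substitutes have ε > 0. Among the positive values, 1.99 (good B) is largest.

good B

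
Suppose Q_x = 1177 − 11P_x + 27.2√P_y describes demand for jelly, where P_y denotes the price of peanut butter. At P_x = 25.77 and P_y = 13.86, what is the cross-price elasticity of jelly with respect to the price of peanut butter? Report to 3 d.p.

0.051

At P_x = 25.77 and P_y = 13.86: Q_x = 994.793.
∂Q_x/∂P_y = 27.2/(2√P_y) = 27.2/(2√13.86) = 3.6531.
ε = (∂Q_x/∂P_y)(P_y/Q_x) = 3.6531 × (13.86/994.793) ≈ 0.051.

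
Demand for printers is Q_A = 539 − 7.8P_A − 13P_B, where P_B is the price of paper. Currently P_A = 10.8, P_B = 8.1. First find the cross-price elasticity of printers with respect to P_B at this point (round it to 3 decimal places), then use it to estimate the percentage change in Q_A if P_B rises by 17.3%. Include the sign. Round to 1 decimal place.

-5.2%

At P_A = 10.8, P_B = 8.1: Q_A = 349.46.
∂Q_A/∂P_B = -13.
ε = (∂Q_A/∂P_B)(P_B/Q_A) = -13.0000 × 8.1/349.46 ≈ -0.301.
%ΔQ_A ≈ ε × %ΔP_B = -0.301 × (17.3%) = -5.2%.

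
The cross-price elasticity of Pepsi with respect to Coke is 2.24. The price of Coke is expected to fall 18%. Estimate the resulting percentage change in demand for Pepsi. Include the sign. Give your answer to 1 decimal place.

-40.3%

%ΔQ ≈ ε × %ΔP of Coke = 2.24 × (-18%) = -40.3%.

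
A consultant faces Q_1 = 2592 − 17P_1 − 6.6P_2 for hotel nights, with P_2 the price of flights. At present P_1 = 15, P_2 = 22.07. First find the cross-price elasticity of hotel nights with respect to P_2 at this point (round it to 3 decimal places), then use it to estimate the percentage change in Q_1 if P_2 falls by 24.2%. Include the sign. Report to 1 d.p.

1.6%

At P_1 = 15, P_2 = 22.07: Q_1 = 2191.338.
∂Q_1/∂P_2 = -6.6.
ε = (∂Q_1/∂P_2)(P_2/Q_1) = -6.6000 × 22.07/2191.338 ≈ -0.066.
%ΔQ_1 ≈ ε × %ΔP_2 = -0.066 × (-24.2%) = 1.6%.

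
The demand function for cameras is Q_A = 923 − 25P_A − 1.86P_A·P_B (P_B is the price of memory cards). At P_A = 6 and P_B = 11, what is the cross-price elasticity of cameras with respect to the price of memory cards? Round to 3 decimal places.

-0.189

At P_A = 6 and P_B = 11: Q_A = 650.24.
∂Q_A/∂P_B = -1.86P_A = -1.86(6) = -11.1600.
ε = (∂Q_A/∂P_B)(P_B/Q_A) = -11.1600 × (11/650.24) ≈ -0.189.
ε < 0: complements.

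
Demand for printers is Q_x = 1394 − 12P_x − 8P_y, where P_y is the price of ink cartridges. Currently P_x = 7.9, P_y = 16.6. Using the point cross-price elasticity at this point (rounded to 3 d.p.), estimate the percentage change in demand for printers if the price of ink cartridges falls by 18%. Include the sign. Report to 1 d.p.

At P_x = 7.9, P_y = 16.6: Q_x = 1166.4.
∂Q_x/∂P_y = -8.
ε = (∂Q_x/∂P_y)(P_y/Q_x) = -8.0000 × 16.6/1166.4 ≈ -0.114.
%ΔQ_x ≈ ε × %ΔP_y = -0.114 × (-18%) = 2.1%.

2.1%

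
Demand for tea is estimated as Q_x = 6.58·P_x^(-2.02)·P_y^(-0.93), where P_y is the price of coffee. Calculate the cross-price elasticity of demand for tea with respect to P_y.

In a log-linear (constant-elasticity) demand function, the coefficient on the exponent of P_y is the cross-price elasticity.
ε = -0.93. Negative, so tea and coffee are complements.

-0.93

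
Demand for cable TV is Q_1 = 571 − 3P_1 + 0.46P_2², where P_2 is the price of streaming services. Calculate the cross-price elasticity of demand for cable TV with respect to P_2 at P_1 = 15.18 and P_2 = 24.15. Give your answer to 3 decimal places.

0.676

At P_1 = 15.18 and P_2 = 24.15: Q_1 = 793.742.
∂Q_1/∂P_2 = 0.92P_2 = 0.92(24.15) = 22.2180.
ε = (∂Q_1/∂P_2)(P_2/Q_1) = 22.2180 × (24.15/793.742) ≈ 0.676.
ε > 0: substitutes.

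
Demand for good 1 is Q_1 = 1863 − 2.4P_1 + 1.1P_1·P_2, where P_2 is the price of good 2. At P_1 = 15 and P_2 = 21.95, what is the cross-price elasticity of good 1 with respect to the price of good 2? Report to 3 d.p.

0.165

At P_1 = 15 and P_2 = 21.95: Q_1 = 2189.175.
∂Q_1/∂P_2 = 1.1P_1 = 1.1(15) = 16.5000.
ε = (∂Q_1/∂P_2)(P_2/Q_1) = 16.5000 × (21.95/2189.175) ≈ 0.165.
ε > 0: substitutes.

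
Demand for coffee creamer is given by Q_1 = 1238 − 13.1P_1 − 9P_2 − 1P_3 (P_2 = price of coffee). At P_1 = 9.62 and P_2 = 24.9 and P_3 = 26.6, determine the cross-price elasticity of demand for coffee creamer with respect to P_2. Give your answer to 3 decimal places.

-0.260

At P_1 = 9.62 and P_2 = 24.9 and P_3 = 26.6: Q_1 = 861.278.
∂Q_1/∂P_2 = -9.
ε = (∂Q_1/∂P_2)(P_2/Q_1) = -9 × (24.9/861.278) ≈ -0.260.
Since ε < 0, coffee creamer and coffee are complements.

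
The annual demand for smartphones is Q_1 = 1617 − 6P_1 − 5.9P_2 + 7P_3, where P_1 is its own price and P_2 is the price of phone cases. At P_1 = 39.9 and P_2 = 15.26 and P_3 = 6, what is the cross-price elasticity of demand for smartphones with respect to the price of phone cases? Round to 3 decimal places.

-0.068

At P_1 = 39.9 and P_2 = 15.26 and P_3 = 6: Q_1 = 1329.566.
∂Q_1/∂P_2 = -5.9.
ε = (∂Q_1/∂P_2)(P_2/Q_1) = -5.9 × (15.26/1329.566) ≈ -0.068.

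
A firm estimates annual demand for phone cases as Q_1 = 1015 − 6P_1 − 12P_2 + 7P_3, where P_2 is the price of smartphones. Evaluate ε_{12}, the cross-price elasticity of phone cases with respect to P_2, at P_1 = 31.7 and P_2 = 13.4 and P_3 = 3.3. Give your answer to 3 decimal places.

At P_1 = 31.7 and P_2 = 13.4 and P_3 = 3.3: Q_1 = 687.1.
∂Q_1/∂P_2 = -12.
ε = (∂Q_1/∂P_2)(P_2/Q_1) = -12 × (13.4/687.1) ≈ -0.234.

-0.234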